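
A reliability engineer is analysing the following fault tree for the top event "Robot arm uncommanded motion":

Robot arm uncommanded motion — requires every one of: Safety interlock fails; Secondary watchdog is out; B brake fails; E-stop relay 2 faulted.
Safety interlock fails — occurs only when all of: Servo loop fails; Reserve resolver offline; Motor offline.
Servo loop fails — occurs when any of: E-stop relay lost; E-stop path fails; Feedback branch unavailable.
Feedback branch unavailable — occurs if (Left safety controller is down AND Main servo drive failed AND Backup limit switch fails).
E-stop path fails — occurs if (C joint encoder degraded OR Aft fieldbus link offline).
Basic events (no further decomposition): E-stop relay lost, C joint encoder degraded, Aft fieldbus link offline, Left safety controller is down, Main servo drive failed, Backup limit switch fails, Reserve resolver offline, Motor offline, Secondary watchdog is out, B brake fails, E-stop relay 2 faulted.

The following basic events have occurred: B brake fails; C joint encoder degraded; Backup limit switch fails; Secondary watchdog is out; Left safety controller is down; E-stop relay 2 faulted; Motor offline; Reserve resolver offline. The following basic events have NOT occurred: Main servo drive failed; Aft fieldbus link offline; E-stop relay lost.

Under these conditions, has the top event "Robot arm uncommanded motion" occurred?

Yes

E-stop path fails [OR]: C joint encoder degraded=occurs, Aft fieldbus link offline=not → at least one input occurs → occurs.
Feedback branch unavailable [AND]: Left safety controller is down=occurs, Main servo drive failed=not, Backup limit switch fails=occurs → not all inputs occur → does not occur.
Servo loop fails [OR]: E-stop relay lost=not, E-stop path fails=occurs, Feedback branch unavailable=not → at least one input occurs → occurs.
Safety interlock fails [AND]: Servo loop fails=occurs, Reserve resolver offline=occurs, Motor offline=occurs → all inputs occur → occurs.
Robot arm uncommanded motion [AND]: Safety interlock fails=occurs, Secondary watchdog is out=occurs, B brake fails=occurs, E-stop relay 2 faulted=occurs → all inputs occur → occurs.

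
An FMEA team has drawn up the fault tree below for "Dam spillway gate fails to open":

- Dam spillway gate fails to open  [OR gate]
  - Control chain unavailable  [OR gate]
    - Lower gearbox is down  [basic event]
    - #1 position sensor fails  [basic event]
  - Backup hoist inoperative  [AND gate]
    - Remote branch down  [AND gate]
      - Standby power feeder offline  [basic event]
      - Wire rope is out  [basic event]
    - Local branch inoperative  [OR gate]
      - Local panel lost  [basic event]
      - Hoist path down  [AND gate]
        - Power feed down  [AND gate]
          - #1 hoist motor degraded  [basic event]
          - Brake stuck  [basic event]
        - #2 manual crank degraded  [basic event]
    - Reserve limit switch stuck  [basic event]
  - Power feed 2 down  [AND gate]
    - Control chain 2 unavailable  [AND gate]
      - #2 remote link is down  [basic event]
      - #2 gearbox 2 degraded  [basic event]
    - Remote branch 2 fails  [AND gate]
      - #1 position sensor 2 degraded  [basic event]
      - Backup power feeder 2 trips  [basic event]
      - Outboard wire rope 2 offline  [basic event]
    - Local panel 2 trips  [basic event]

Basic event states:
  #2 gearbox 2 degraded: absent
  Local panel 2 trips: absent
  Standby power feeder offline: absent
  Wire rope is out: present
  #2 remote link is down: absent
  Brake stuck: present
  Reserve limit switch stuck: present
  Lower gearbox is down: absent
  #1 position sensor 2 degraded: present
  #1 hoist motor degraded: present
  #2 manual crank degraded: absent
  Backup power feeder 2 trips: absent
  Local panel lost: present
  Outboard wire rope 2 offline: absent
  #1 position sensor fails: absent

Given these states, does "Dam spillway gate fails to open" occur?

No

Control chain unavailable [OR]: Lower gearbox is down=not, #1 position sensor fails=not → no input occurs → does not occur.
Remote branch down [AND]: Standby power feeder offline=not, Wire rope is out=occurs → not all inputs occur → does not occur.
Power feed down [AND]: #1 hoist motor degraded=occurs, Brake stuck=occurs → all inputs occur → occurs.
Hoist path down [AND]: Power feed down=occurs, #2 manual crank degraded=not → not all inputs occur → does not occur.
Local branch inoperative [OR]: Local panel lost=occurs, Hoist path down=not → at least one input occurs → occurs.
Backup hoist inoperative [AND]: Remote branch down=not, Local branch inoperative=occurs, Reserve limit switch stuck=occurs → not all inputs occur → does not occur.
Control chain 2 unavailable [AND]: #2 remote link is down=not, #2 gearbox 2 degraded=not → not all inputs occur → does not occur.
Remote branch 2 fails [AND]: #1 position sensor 2 degraded=occurs, Backup power feeder 2 trips=not, Outboard wire rope 2 offline=not → not all inputs occur → does not occur.
Power feed 2 down [AND]: Control chain 2 unavailable=not, Remote branch 2 fails=not, Local panel 2 trips=not → not all inputs occur → does not occur.
Dam spillway gate fails to open [OR]: Control chain unavailable=not, Backup hoist inoperative=not, Power feed 2 down=not → no input occurs → does not occur.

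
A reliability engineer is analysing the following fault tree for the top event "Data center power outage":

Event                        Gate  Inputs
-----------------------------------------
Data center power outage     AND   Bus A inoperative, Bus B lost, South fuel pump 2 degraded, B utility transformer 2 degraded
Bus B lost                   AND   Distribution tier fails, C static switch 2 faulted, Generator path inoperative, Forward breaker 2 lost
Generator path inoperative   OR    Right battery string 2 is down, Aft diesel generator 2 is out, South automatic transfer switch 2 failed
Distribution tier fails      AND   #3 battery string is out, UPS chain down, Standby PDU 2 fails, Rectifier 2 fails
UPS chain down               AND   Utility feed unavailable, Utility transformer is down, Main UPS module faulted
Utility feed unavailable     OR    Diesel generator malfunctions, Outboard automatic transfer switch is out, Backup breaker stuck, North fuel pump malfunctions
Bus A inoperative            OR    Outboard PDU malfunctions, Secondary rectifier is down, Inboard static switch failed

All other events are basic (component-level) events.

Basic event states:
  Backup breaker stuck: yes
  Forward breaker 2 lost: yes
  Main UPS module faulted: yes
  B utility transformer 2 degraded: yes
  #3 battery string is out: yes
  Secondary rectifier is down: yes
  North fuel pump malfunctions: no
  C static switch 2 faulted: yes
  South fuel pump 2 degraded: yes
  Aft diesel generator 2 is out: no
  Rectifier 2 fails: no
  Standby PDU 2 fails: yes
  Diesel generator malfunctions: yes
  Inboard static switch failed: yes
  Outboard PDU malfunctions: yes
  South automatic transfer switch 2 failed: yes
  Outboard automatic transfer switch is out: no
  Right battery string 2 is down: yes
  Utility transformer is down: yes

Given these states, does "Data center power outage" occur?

Bus A inoperative [OR]: Outboard PDU malfunctions=occurs, Secondary rectifier is down=occurs, Inboard static switch failed=occurs → at least one input occurs → occurs.
Utility feed unavailable [OR]: Diesel generator malfunctions=occurs, Outboard automatic transfer switch is out=not, Backup breaker stuck=occurs, North fuel pump malfunctions=not → at least one input occurs → occurs.
UPS chain down [AND]: Utility feed unavailable=occurs, Utility transformer is down=occurs, Main UPS module faulted=occurs → all inputs occur → occurs.
Distribution tier fails [AND]: #3 battery string is out=occurs, UPS chain down=occurs, Standby PDU 2 fails=occurs, Rectifier 2 fails=not → not all inputs occur → does not occur.
Generator path inoperative [OR]: Right battery string 2 is down=occurs, Aft diesel generator 2 is out=not, South automatic transfer switch 2 failed=occurs → at least one input occurs → occurs.
Bus B lost [AND]: Distribution tier fails=not, C static switch 2 faulted=occurs, Generator path inoperative=occurs, Forward breaker 2 lost=occurs → not all inputs occur → does not occur.
Data center power outage [AND]: Bus A inoperative=occurs, Bus B lost=not, South fuel pump 2 degraded=occurs, B utility transformer 2 degraded=occurs → not all inputs occur → does not occur.

No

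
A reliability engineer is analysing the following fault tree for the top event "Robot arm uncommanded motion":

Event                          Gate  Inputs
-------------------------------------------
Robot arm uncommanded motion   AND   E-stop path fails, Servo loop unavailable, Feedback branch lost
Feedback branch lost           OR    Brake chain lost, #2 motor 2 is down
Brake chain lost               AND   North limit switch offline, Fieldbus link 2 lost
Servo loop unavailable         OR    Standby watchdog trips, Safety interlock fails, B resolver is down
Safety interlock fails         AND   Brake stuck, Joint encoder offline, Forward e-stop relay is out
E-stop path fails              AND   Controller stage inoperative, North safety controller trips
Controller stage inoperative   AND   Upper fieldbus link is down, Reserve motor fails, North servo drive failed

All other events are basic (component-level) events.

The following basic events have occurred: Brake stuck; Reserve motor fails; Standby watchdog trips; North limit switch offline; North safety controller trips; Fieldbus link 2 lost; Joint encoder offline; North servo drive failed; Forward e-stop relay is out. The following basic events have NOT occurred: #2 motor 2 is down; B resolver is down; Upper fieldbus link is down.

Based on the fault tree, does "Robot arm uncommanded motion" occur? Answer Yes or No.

No

Controller stage inoperative [AND]: Upper fieldbus link is down=not, Reserve motor fails=occurs, North servo drive failed=occurs → not all inputs occur → does not occur.
E-stop path fails [AND]: Controller stage inoperative=not, North safety controller trips=occurs → not all inputs occur → does not occur.
Safety interlock fails [AND]: Brake stuck=occurs, Joint encoder offline=occurs, Forward e-stop relay is out=occurs → all inputs occur → occurs.
Servo loop unavailable [OR]: Standby watchdog trips=occurs, Safety interlock fails=occurs, B resolver is down=not → at least one input occurs → occurs.
Brake chain lost [AND]: North limit switch offline=occurs, Fieldbus link 2 lost=occurs → all inputs occur → occurs.
Feedback branch lost [OR]: Brake chain lost=occurs, #2 motor 2 is down=not → at least one input occurs → occurs.
Robot arm uncommanded motion [AND]: E-stop path fails=not, Servo loop unavailable=occurs, Feedback branch lost=occurs → not all inputs occur → does not occur.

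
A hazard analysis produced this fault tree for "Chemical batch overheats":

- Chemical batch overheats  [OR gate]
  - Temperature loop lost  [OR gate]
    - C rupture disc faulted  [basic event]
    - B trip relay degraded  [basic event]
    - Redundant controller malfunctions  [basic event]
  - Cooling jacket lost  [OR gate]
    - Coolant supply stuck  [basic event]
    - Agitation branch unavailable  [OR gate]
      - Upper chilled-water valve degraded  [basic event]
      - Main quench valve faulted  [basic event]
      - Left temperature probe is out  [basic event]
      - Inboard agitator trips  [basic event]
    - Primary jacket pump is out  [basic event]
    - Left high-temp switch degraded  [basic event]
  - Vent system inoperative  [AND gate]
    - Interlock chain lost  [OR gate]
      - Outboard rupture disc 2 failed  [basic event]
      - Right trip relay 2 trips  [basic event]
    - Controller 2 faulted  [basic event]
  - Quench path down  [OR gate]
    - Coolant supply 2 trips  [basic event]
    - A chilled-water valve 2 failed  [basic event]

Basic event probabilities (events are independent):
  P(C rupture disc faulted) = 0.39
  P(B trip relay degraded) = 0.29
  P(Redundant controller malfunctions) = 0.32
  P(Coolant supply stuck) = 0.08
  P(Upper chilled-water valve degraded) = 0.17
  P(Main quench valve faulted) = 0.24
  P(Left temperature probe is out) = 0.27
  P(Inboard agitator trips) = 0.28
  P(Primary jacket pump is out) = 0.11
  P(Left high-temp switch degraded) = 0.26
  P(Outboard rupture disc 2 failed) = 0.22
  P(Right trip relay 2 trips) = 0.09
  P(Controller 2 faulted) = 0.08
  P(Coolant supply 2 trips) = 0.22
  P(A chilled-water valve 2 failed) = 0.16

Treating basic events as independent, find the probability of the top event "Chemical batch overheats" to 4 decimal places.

0.9621

P(Temperature loop lost) [OR] = 1 − (1−0.39) × (1−0.29) × (1−0.32) = 0.705492
P(Agitation branch unavailable) [OR] = 1 − (1−0.17) × (1−0.24) × (1−0.27) × (1−0.28) = 0.668452
P(Cooling jacket lost) [OR] = 1 − (1−0.08) × (1−0.668452) × (1−0.11) × (1−0.26) = 0.799111
P(Interlock chain lost) [OR] = 1 − (1−0.22) × (1−0.09) = 0.290200
P(Vent system inoperative) [AND] = 0.290200 × 0.08 = 0.023216
P(Quench path down) [OR] = 1 − (1−0.22) × (1−0.16) = 0.344800
P(Chemical batch overheats) [OR] = 1 − (1−0.705492) × (1−0.799111) × (1−0.023216) × (1−0.344800) = 0.962136
Rounded to 4 decimal places: P(Chemical batch overheats) ≈ 0.9621.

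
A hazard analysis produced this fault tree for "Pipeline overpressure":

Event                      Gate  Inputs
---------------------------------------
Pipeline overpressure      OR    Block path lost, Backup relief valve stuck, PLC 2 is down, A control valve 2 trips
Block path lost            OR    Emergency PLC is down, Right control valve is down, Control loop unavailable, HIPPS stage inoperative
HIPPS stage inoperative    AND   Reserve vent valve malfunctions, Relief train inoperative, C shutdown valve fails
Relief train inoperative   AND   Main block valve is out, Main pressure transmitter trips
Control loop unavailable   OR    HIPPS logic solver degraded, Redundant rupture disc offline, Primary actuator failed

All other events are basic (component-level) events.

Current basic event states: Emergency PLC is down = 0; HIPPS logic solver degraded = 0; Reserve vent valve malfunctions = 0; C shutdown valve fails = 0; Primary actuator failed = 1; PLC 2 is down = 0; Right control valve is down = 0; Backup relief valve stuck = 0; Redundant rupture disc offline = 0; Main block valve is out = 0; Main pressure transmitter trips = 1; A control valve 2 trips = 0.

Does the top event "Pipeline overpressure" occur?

Yes

Control loop unavailable [OR]: HIPPS logic solver degraded=not, Redundant rupture disc offline=not, Primary actuator failed=occurs → at least one input occurs → occurs.
Relief train inoperative [AND]: Main block valve is out=not, Main pressure transmitter trips=occurs → not all inputs occur → does not occur.
HIPPS stage inoperative [AND]: Reserve vent valve malfunctions=not, Relief train inoperative=not, C shutdown valve fails=not → not all inputs occur → does not occur.
Block path lost [OR]: Emergency PLC is down=not, Right control valve is down=not, Control loop unavailable=occurs, HIPPS stage inoperative=not → at least one input occurs → occurs.
Pipeline overpressure [OR]: Block path lost=occurs, Backup relief valve stuck=not, PLC 2 is down=not, A control valve 2 trips=not → at least one input occurs → occurs.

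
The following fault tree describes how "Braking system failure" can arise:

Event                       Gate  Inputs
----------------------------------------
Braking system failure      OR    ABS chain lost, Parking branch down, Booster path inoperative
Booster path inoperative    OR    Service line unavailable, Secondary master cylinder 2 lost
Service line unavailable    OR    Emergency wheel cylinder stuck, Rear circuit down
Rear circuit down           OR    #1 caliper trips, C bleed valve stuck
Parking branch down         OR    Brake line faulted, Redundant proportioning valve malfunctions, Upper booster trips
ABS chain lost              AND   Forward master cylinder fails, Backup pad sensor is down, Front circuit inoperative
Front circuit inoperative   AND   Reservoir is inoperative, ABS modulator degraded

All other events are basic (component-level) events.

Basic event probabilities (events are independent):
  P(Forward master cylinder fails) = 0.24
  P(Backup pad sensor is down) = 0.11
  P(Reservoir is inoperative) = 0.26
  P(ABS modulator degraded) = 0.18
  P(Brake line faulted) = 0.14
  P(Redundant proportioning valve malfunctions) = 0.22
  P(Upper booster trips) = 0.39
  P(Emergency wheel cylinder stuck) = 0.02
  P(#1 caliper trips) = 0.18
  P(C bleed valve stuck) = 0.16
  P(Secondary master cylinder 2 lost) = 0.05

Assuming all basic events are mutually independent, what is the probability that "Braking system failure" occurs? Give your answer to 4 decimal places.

0.7379

P(Front circuit inoperative) [AND] = 0.26 × 0.18 = 0.046800
P(ABS chain lost) [AND] = 0.24 × 0.11 × 0.046800 = 0.001236
P(Parking branch down) [OR] = 1 − (1−0.14) × (1−0.22) × (1−0.39) = 0.590812
P(Rear circuit down) [OR] = 1 − (1−0.18) × (1−0.16) = 0.311200
P(Service line unavailable) [OR] = 1 − (1−0.02) × (1−0.311200) = 0.324976
P(Booster path inoperative) [OR] = 1 − (1−0.324976) × (1−0.05) = 0.358727
P(Braking system failure) [OR] = 1 − (1−0.001236) × (1−0.590812) × (1−0.358727) = 0.737923
Rounded to 4 decimal places: P(Braking system failure) ≈ 0.7379.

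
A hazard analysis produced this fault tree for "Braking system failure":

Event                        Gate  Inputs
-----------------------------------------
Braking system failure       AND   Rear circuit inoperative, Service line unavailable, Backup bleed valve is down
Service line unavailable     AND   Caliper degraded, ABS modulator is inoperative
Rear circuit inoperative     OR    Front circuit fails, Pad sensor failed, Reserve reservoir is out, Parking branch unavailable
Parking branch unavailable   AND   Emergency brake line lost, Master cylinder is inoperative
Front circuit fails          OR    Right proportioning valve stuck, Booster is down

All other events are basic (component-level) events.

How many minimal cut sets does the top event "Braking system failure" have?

5

Front circuit fails [OR]: union of children's cut sets → 2 cut set(s).
Parking branch unavailable [AND]: one cut set from each child combined → 1 × 1 = 1 cut set(s).
Rear circuit inoperative [OR]: union of children's cut sets → 5 cut set(s).
Service line unavailable [AND]: one cut set from each child combined → 1 × 1 = 1 cut set(s).
Braking system failure [AND]: one cut set from each child combined → 5 × 1 × 1 = 5 cut set(s).
Minimal cut sets: {ABS modulator is inoperative, Backup bleed valve is down, Caliper degraded, Right proportioning valve stuck}; {ABS modulator is inoperative, Backup bleed valve is down, Booster is down, Caliper degraded}; {ABS modulator is inoperative, Backup bleed valve is down, Caliper degraded, Pad sensor failed}; {ABS modulator is inoperative, Backup bleed valve is down, Caliper degraded, Reserve reservoir is out}; {ABS modulator is inoperative, Backup bleed valve is down, Caliper degraded, Emergency brake line lost, Master cylinder is inoperative}.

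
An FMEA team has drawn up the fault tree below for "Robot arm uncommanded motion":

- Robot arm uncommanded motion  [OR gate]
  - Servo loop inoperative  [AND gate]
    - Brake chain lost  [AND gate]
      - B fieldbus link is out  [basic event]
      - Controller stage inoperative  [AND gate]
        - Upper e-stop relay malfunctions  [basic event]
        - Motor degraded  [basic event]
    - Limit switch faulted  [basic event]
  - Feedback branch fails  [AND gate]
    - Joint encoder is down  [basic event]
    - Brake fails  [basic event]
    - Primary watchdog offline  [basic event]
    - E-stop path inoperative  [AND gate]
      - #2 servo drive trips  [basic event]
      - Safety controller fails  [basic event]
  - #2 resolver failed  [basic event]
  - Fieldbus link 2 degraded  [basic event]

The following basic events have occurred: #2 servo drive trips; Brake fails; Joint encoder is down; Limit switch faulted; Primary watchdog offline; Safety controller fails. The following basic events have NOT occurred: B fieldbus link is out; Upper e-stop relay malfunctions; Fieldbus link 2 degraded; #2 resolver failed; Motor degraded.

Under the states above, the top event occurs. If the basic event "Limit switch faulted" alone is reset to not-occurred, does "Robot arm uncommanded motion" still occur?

Counterfactual: set "Limit switch faulted" to not occurred.
Controller stage inoperative [AND]: Upper e-stop relay malfunctions=not, Motor degraded=not → not all inputs occur → does not occur.
Brake chain lost [AND]: B fieldbus link is out=not, Controller stage inoperative=not → not all inputs occur → does not occur.
Servo loop inoperative [AND]: Brake chain lost=not, Limit switch faulted=not → not all inputs occur → does not occur.
E-stop path inoperative [AND]: #2 servo drive trips=occurs, Safety controller fails=occurs → all inputs occur → occurs.
Feedback branch fails [AND]: Joint encoder is down=occurs, Brake fails=occurs, Primary watchdog offline=occurs, E-stop path inoperative=occurs → all inputs occur → occurs.
Robot arm uncommanded motion [OR]: Servo loop inoperative=not, Feedback branch fails=occurs, #2 resolver failed=not, Fieldbus link 2 degraded=not → at least one input occurs → occurs.

Yes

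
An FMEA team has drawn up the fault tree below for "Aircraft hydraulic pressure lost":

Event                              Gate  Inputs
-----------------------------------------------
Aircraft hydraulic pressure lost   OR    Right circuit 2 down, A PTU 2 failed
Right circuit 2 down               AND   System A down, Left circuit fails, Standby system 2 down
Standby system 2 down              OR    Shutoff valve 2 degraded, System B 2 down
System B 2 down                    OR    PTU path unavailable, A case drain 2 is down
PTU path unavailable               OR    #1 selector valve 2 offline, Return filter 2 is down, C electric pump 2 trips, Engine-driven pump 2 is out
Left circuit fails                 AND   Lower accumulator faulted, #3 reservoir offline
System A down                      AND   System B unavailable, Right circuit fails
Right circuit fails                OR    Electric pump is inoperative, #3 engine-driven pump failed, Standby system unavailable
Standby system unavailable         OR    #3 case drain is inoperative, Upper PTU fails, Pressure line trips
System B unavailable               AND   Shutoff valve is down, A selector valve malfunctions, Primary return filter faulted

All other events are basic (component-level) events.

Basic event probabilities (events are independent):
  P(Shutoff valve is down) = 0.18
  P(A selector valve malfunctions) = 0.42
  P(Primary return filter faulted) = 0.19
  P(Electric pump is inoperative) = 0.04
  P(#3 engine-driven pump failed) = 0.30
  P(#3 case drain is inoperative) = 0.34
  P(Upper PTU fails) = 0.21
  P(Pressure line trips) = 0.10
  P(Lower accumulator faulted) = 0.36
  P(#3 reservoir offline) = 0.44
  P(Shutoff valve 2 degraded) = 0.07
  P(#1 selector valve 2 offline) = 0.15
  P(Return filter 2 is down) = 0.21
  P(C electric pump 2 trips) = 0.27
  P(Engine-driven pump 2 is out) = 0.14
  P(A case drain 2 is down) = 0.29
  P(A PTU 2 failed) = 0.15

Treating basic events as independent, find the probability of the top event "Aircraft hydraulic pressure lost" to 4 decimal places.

P(System B unavailable) [AND] = 0.18 × 0.42 × 0.19 = 0.014364
P(Standby system unavailable) [OR] = 1 − (1−0.34) × (1−0.21) × (1−0.10) = 0.530740
P(Right circuit fails) [OR] = 1 − (1−0.04) × (1−0.30) × (1−0.530740) = 0.684657
P(System A down) [AND] = 0.014364 × 0.684657 = 0.009834
P(Left circuit fails) [AND] = 0.36 × 0.44 = 0.158400
P(PTU path unavailable) [OR] = 1 − (1−0.15) × (1−0.21) × (1−0.27) × (1−0.14) = 0.578432
P(System B 2 down) [OR] = 1 − (1−0.578432) × (1−0.29) = 0.700687
P(Standby system 2 down) [OR] = 1 − (1−0.07) × (1−0.700687) = 0.721639
P(Right circuit 2 down) [AND] = 0.009834 × 0.158400 × 0.721639 = 0.001124
P(Aircraft hydraulic pressure lost) [OR] = 1 − (1−0.001124) × (1−0.15) = 0.150955
Rounded to 4 decimal places: P(Aircraft hydraulic pressure lost) ≈ 0.1510.

0.1510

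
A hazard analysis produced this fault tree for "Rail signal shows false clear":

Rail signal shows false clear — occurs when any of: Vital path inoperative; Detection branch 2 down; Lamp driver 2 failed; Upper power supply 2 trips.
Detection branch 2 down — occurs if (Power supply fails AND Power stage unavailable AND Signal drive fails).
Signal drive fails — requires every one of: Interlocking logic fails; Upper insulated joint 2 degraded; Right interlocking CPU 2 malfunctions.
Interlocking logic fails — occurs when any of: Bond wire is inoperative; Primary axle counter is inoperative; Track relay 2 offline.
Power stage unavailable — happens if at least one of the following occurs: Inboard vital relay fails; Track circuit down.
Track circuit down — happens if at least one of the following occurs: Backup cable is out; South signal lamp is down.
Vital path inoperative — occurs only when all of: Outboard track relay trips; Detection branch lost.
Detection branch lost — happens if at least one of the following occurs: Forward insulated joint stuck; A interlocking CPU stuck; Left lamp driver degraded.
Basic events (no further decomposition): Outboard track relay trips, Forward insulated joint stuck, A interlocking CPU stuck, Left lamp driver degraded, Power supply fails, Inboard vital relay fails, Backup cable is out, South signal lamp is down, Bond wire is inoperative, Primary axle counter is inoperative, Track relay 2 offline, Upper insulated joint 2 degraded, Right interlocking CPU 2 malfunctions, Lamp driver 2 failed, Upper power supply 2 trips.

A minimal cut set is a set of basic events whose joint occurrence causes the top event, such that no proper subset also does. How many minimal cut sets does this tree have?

Detection branch lost [OR]: union of children's cut sets → 3 cut set(s).
Vital path inoperative [AND]: one cut set from each child combined → 1 × 3 = 3 cut set(s).
Track circuit down [OR]: union of children's cut sets → 2 cut set(s).
Power stage unavailable [OR]: union of children's cut sets → 3 cut set(s).
Interlocking logic fails [OR]: union of children's cut sets → 3 cut set(s).
Signal drive fails [AND]: one cut set from each child combined → 3 × 1 × 1 = 3 cut set(s).
Detection branch 2 down [AND]: one cut set from each child combined → 1 × 3 × 3 = 9 cut set(s).
Rail signal shows false clear [OR]: union of children's cut sets → 14 cut set(s).

14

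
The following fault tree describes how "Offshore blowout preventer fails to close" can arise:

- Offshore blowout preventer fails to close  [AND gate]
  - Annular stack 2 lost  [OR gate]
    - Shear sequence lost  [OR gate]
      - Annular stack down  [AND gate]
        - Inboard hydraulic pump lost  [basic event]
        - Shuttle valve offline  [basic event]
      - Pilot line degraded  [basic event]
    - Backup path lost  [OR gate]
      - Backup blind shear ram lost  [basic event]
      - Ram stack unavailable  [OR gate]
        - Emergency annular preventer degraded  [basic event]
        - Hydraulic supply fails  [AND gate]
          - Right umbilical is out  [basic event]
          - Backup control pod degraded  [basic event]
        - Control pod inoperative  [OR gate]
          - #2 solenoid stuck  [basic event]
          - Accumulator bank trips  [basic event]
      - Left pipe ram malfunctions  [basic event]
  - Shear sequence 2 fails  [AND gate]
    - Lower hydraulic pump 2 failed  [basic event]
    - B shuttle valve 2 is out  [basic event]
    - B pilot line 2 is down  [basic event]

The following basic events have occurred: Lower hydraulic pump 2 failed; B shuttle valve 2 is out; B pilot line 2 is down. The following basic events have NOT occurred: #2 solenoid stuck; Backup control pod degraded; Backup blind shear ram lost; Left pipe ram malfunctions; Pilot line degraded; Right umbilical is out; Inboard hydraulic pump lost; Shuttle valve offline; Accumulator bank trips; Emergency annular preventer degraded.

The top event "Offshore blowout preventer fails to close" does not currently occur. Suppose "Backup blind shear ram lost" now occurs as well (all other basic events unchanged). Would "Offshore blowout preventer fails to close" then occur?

Yes

Counterfactual: set "Backup blind shear ram lost" to occurred.
Annular stack down [AND]: Inboard hydraulic pump lost=not, Shuttle valve offline=not → not all inputs occur → does not occur.
Shear sequence lost [OR]: Annular stack down=not, Pilot line degraded=not → no input occurs → does not occur.
Hydraulic supply fails [AND]: Right umbilical is out=not, Backup control pod degraded=not → not all inputs occur → does not occur.
Control pod inoperative [OR]: #2 solenoid stuck=not, Accumulator bank trips=not → no input occurs → does not occur.
Ram stack unavailable [OR]: Emergency annular preventer degraded=not, Hydraulic supply fails=not, Control pod inoperative=not → no input occurs → does not occur.
Backup path lost [OR]: Backup blind shear ram lost=occurs, Ram stack unavailable=not, Left pipe ram malfunctions=not → at least one input occurs → occurs.
Annular stack 2 lost [OR]: Shear sequence lost=not, Backup path lost=occurs → at least one input occurs → occurs.
Shear sequence 2 fails [AND]: Lower hydraulic pump 2 failed=occurs, B shuttle valve 2 is out=occurs, B pilot line 2 is down=occurs → all inputs occur → occurs.
Offshore blowout preventer fails to close [AND]: Annular stack 2 lost=occurs, Shear sequence 2 fails=occurs → all inputs occur → occurs.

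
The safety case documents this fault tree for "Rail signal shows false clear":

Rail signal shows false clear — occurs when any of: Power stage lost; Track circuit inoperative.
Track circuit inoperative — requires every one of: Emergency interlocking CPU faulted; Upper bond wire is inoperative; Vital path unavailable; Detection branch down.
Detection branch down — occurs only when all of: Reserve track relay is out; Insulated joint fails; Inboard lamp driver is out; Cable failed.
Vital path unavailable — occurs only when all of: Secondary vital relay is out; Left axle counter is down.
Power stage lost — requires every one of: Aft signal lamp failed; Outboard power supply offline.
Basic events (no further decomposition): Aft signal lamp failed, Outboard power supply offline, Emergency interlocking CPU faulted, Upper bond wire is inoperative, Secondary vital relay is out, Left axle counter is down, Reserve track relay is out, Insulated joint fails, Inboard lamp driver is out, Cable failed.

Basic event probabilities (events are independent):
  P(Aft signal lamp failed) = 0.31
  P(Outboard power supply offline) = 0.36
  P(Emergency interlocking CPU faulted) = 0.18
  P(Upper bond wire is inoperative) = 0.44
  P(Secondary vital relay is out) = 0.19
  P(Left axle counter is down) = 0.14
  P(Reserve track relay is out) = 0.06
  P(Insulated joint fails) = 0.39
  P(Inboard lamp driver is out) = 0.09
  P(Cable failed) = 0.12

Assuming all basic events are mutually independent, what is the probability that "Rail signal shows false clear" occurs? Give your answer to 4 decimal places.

P(Power stage lost) [AND] = 0.31 × 0.36 = 0.111600
P(Vital path unavailable) [AND] = 0.19 × 0.14 = 0.026600
P(Detection branch down) [AND] = 0.06 × 0.39 × 0.09 × 0.12 = 0.000253
P(Track circuit inoperative) [AND] = 0.18 × 0.44 × 0.026600 × 0.000253 = 0.000001
P(Rail signal shows false clear) [OR] = 1 − (1−0.111600) × (1−0.000001) = 0.111601
Rounded to 4 decimal places: P(Rail signal shows false clear) ≈ 0.1116.

0.1116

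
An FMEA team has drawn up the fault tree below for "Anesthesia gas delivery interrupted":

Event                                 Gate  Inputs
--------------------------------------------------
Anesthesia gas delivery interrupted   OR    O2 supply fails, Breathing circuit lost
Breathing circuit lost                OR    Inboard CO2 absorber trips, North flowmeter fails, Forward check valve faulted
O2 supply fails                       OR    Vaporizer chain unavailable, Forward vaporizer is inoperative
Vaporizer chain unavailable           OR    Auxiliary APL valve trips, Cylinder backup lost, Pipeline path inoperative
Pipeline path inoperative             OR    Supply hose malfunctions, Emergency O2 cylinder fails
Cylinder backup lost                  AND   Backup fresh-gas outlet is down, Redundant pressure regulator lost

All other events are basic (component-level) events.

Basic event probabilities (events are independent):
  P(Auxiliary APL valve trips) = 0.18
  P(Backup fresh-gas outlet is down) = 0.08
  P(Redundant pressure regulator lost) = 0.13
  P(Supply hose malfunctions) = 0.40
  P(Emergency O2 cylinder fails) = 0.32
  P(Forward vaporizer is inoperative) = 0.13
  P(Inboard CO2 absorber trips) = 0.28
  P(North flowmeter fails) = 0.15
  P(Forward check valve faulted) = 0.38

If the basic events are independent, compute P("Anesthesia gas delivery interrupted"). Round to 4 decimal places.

0.8907

P(Cylinder backup lost) [AND] = 0.08 × 0.13 = 0.010400
P(Pipeline path inoperative) [OR] = 1 − (1−0.40) × (1−0.32) = 0.592000
P(Vaporizer chain unavailable) [OR] = 1 − (1−0.18) × (1−0.010400) × (1−0.592000) = 0.668919
P(O2 supply fails) [OR] = 1 − (1−0.668919) × (1−0.13) = 0.711960
P(Breathing circuit lost) [OR] = 1 − (1−0.28) × (1−0.15) × (1−0.38) = 0.620560
P(Anesthesia gas delivery interrupted) [OR] = 1 − (1−0.711960) × (1−0.620560) = 0.890706
Rounded to 4 decimal places: P(Anesthesia gas delivery interrupted) ≈ 0.8907.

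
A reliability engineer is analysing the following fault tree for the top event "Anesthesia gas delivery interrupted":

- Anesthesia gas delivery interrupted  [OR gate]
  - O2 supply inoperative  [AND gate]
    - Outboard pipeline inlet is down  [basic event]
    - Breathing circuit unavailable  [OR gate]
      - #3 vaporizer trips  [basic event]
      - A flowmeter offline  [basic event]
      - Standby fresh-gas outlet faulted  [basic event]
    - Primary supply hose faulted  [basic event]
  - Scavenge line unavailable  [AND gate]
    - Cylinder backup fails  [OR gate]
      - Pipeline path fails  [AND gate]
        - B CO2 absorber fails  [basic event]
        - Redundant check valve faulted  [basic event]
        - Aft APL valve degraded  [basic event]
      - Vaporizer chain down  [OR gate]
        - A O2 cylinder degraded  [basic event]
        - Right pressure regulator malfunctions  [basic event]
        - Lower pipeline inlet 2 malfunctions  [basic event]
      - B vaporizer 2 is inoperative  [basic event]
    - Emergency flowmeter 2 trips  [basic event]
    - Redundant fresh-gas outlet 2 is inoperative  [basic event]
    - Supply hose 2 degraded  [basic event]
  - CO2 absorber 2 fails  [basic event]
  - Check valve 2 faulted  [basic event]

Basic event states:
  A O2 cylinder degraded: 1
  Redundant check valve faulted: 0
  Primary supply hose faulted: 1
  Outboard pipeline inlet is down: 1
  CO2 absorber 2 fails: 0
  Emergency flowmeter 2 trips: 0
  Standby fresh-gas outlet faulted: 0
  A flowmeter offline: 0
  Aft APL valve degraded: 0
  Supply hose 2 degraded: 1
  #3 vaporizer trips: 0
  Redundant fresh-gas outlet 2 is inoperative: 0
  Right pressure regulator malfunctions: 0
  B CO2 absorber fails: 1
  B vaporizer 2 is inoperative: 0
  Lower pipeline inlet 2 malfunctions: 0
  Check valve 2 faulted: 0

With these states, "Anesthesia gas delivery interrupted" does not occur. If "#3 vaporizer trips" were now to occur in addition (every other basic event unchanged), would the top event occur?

Yes

Counterfactual: set "#3 vaporizer trips" to occurred.
Breathing circuit unavailable [OR]: #3 vaporizer trips=occurs, A flowmeter offline=not, Standby fresh-gas outlet faulted=not → at least one input occurs → occurs.
O2 supply inoperative [AND]: Outboard pipeline inlet is down=occurs, Breathing circuit unavailable=occurs, Primary supply hose faulted=occurs → all inputs occur → occurs.
Pipeline path fails [AND]: B CO2 absorber fails=occurs, Redundant check valve faulted=not, Aft APL valve degraded=not → not all inputs occur → does not occur.
Vaporizer chain down [OR]: A O2 cylinder degraded=occurs, Right pressure regulator malfunctions=not, Lower pipeline inlet 2 malfunctions=not → at least one input occurs → occurs.
Cylinder backup fails [OR]: Pipeline path fails=not, Vaporizer chain down=occurs, B vaporizer 2 is inoperative=not → at least one input occurs → occurs.
Scavenge line unavailable [AND]: Cylinder backup fails=occurs, Emergency flowmeter 2 trips=not, Redundant fresh-gas outlet 2 is inoperative=not, Supply hose 2 degraded=occurs → not all inputs occur → does not occur.
Anesthesia gas delivery interrupted [OR]: O2 supply inoperative=occurs, Scavenge line unavailable=not, CO2 absorber 2 fails=not, Check valve 2 faulted=not → at least one input occurs → occurs.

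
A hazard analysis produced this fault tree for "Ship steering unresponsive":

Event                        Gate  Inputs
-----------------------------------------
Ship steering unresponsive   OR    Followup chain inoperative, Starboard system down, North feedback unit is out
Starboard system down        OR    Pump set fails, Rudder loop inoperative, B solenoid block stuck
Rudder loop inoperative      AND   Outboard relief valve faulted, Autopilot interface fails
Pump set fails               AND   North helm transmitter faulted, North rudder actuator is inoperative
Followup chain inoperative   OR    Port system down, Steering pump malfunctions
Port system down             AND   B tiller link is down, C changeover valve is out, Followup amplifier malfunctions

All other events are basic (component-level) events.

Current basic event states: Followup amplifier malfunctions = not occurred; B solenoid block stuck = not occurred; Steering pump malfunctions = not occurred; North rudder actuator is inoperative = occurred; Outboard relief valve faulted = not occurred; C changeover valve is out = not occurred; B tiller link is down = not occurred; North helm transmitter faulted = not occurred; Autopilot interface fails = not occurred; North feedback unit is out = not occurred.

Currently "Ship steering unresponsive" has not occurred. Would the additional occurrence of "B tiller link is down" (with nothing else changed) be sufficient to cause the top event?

Counterfactual: set "B tiller link is down" to occurred.
Port system down [AND]: B tiller link is down=occurs, C changeover valve is out=not, Followup amplifier malfunctions=not → not all inputs occur → does not occur.
Followup chain inoperative [OR]: Port system down=not, Steering pump malfunctions=not → no input occurs → does not occur.
Pump set fails [AND]: North helm transmitter faulted=not, North rudder actuator is inoperative=occurs → not all inputs occur → does not occur.
Rudder loop inoperative [AND]: Outboard relief valve faulted=not, Autopilot interface fails=not → not all inputs occur → does not occur.
Starboard system down [OR]: Pump set fails=not, Rudder loop inoperative=not, B solenoid block stuck=not → no input occurs → does not occur.
Ship steering unresponsive [OR]: Followup chain inoperative=not, Starboard system down=not, North feedback unit is out=not → no input occurs → does not occur.

No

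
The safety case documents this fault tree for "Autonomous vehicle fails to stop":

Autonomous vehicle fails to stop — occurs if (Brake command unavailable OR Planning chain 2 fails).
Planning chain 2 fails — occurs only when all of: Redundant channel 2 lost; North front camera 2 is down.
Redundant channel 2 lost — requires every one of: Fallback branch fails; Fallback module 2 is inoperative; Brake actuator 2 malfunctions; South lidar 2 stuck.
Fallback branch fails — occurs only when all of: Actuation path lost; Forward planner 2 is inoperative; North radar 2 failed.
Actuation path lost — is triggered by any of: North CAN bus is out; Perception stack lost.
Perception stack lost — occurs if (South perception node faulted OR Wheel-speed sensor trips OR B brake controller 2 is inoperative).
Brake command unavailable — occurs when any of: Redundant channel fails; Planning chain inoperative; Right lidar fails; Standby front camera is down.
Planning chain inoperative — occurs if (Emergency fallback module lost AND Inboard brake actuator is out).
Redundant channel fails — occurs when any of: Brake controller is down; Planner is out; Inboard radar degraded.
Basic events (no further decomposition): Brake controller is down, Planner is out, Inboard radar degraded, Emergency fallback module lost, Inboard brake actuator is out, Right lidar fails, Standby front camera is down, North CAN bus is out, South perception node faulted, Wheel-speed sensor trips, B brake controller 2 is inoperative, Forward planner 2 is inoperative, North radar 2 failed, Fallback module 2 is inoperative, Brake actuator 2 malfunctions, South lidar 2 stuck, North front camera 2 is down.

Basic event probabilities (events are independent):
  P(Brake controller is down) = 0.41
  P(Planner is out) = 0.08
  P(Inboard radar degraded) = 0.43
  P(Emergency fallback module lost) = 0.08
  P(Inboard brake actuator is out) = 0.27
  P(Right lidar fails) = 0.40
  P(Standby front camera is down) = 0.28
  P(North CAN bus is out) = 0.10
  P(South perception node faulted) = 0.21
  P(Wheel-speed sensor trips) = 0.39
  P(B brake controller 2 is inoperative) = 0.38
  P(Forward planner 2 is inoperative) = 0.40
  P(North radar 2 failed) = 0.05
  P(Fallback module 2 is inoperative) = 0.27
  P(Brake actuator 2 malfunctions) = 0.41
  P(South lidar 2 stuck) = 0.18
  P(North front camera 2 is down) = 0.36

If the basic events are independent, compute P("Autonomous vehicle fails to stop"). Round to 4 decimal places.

0.8692

P(Redundant channel fails) [OR] = 1 − (1−0.41) × (1−0.08) × (1−0.43) = 0.690604
P(Planning chain inoperative) [AND] = 0.08 × 0.27 = 0.021600
P(Brake command unavailable) [OR] = 1 − (1−0.690604) × (1−0.021600) × (1−0.40) × (1−0.28) = 0.869228
P(Perception stack lost) [OR] = 1 − (1−0.21) × (1−0.39) × (1−0.38) = 0.701222
P(Actuation path lost) [OR] = 1 − (1−0.10) × (1−0.701222) = 0.731100
P(Fallback branch fails) [AND] = 0.731100 × 0.40 × 0.05 = 0.014622
P(Redundant channel 2 lost) [AND] = 0.014622 × 0.27 × 0.41 × 0.18 = 0.000291
P(Planning chain 2 fails) [AND] = 0.000291 × 0.36 = 0.000105
P(Autonomous vehicle fails to stop) [OR] = 1 − (1−0.869228) × (1−0.000105) = 0.869242
Rounded to 4 decimal places: P(Autonomous vehicle fails to stop) ≈ 0.8692.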